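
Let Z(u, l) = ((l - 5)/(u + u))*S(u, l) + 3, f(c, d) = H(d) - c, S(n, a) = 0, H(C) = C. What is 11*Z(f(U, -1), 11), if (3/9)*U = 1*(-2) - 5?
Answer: 33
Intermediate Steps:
U = -21 (U = 3*(1*(-2) - 5) = 3*(-2 - 5) = 3*(-7) = -21)
f(c, d) = d - c
Z(u, l) = 3 (Z(u, l) = ((l - 5)/(u + u))*0 + 3 = ((-5 + l)/((2*u)))*0 + 3 = ((-5 + l)*(1/(2*u)))*0 + 3 = ((-5 + l)/(2*u))*0 + 3 = 0 + 3 = 3)
11*Z(f(U, -1), 11) = 11*3 = 33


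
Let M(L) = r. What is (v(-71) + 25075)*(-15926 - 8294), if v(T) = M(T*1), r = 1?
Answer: -607340720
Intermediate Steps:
M(L) = 1
v(T) = 1
(v(-71) + 25075)*(-15926 - 8294) = (1 + 25075)*(-15926 - 8294) = 25076*(-24220) = -607340720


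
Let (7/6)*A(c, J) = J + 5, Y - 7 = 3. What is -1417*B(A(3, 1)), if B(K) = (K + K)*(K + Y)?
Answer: -10814544/49 ≈ -2.2071e+5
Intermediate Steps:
Y = 10 (Y = 7 + 3 = 10)
A(c, J) = 30/7 + 6*J/7 (A(c, J) = 6*(J + 5)/7 = 6*(5 + J)/7 = 30/7 + 6*J/7)
B(K) = 2*K*(10 + K) (B(K) = (K + K)*(K + 10) = (2*K)*(10 + K) = 2*K*(10 + K))
-1417*B(A(3, 1)) = -2834*(30/7 + (6/7)*1)*(10 + (30/7 + (6/7)*1)) = -2834*(30/7 + 6/7)*(10 + (30/7 + 6/7)) = -2834*36*(10 + 36/7)/7 = -2834*36*106/(7*7) = -1417*7632/49 = -10814544/49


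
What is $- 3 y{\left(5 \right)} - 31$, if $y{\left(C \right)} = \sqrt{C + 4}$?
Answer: $-40$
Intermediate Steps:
$y{\left(C \right)} = \sqrt{4 + C}$
$- 3 y{\left(5 \right)} - 31 = - 3 \sqrt{4 + 5} - 31 = - 3 \sqrt{9} - 31 = \left(-3\right) 3 - 31 = -9 - 31 = -40$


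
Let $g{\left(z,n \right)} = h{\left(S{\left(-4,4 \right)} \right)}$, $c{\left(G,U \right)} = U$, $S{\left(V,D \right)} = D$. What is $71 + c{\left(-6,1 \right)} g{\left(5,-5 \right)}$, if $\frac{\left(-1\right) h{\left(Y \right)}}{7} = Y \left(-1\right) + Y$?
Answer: $71$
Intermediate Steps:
$h{\left(Y \right)} = 0$ ($h{\left(Y \right)} = - 7 \left(Y \left(-1\right) + Y\right) = - 7 \left(- Y + Y\right) = \left(-7\right) 0 = 0$)
$g{\left(z,n \right)} = 0$
$71 + c{\left(-6,1 \right)} g{\left(5,-5 \right)} = 71 + 1 \cdot 0 = 71 + 0 = 71$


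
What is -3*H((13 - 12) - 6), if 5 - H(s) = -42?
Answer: -141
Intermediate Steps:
H(s) = 47 (H(s) = 5 - 1*(-42) = 5 + 42 = 47)
-3*H((13 - 12) - 6) = -3*47 = -141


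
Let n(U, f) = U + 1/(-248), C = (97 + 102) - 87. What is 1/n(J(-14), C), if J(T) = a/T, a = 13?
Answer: -1736/1619 ≈ -1.0723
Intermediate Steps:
J(T) = 13/T
C = 112 (C = 199 - 87 = 112)
n(U, f) = -1/248 + U (n(U, f) = U - 1/248 = -1/248 + U)
1/n(J(-14), C) = 1/(-1/248 + 13/(-14)) = 1/(-1/248 + 13*(-1/14)) = 1/(-1/248 - 13/14) = 1/(-1619/1736) = -1736/1619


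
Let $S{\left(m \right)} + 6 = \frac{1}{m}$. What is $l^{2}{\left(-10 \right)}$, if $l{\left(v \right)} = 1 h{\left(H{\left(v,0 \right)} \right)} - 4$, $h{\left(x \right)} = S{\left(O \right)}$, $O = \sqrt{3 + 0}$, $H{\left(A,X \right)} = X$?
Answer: $\frac{\left(30 - \sqrt{3}\right)^{2}}{9} \approx 88.786$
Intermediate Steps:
$O = \sqrt{3} \approx 1.732$
$S{\left(m \right)} = -6 + \frac{1}{m}$
$h{\left(x \right)} = -6 + \frac{\sqrt{3}}{3}$ ($h{\left(x \right)} = -6 + \frac{1}{\sqrt{3}} = -6 + \frac{\sqrt{3}}{3}$)
$l{\left(v \right)} = -10 + \frac{\sqrt{3}}{3}$ ($l{\left(v \right)} = 1 \left(-6 + \frac{\sqrt{3}}{3}\right) - 4 = \left(-6 + \frac{\sqrt{3}}{3}\right) - 4 = -10 + \frac{\sqrt{3}}{3}$)
$l^{2}{\left(-10 \right)} = \left(-10 + \frac{\sqrt{3}}{3}\right)^{2}$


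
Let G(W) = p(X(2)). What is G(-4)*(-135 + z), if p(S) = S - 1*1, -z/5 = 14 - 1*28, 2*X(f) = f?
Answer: 0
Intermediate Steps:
X(f) = f/2
z = 70 (z = -5*(14 - 1*28) = -5*(14 - 28) = -5*(-14) = 70)
p(S) = -1 + S (p(S) = S - 1 = -1 + S)
G(W) = 0 (G(W) = -1 + (½)*2 = -1 + 1 = 0)
G(-4)*(-135 + z) = 0*(-135 + 70) = 0*(-65) = 0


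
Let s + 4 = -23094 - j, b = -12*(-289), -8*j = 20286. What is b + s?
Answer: -68377/4 ≈ -17094.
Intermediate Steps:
j = -10143/4 (j = -⅛*20286 = -10143/4 ≈ -2535.8)
b = 3468
s = -82249/4 (s = -4 + (-23094 - 1*(-10143/4)) = -4 + (-23094 + 10143/4) = -4 - 82233/4 = -82249/4 ≈ -20562.)
b + s = 3468 - 82249/4 = -68377/4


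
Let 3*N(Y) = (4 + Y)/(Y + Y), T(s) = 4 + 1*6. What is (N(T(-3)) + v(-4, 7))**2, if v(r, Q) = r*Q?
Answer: 693889/900 ≈ 770.99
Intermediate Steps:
T(s) = 10 (T(s) = 4 + 6 = 10)
v(r, Q) = Q*r
N(Y) = (4 + Y)/(6*Y) (N(Y) = ((4 + Y)/(Y + Y))/3 = ((4 + Y)/((2*Y)))/3 = ((4 + Y)*(1/(2*Y)))/3 = ((4 + Y)/(2*Y))/3 = (4 + Y)/(6*Y))
(N(T(-3)) + v(-4, 7))**2 = ((1/6)*(4 + 10)/10 + 7*(-4))**2 = ((1/6)*(1/10)*14 - 28)**2 = (7/30 - 28)**2 = (-833/30)**2 = 693889/900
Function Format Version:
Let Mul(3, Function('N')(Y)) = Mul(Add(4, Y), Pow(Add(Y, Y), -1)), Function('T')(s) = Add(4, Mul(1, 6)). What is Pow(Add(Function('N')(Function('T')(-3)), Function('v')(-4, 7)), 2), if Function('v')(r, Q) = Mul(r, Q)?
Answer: Rational(693889, 900) ≈ 770.99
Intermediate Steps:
Function('T')(s) = 10 (Function('T')(s) = Add(4, 6) = 10)
Function('v')(r, Q) = Mul(Q, r)
Function('N')(Y) = Mul(Rational(1, 6), Pow(Y, -1), Add(4, Y)) (Function('N')(Y) = Mul(Rational(1, 3), Mul(Add(4, Y), Pow(Add(Y, Y), -1))) = Mul(Rational(1, 3), Mul(Add(4, Y), Pow(Mul(2, Y), -1))) = Mul(Rational(1, 3), Mul(Add(4, Y), Mul(Rational(1, 2), Pow(Y, -1)))) = Mul(Rational(1, 3), Mul(Rational(1, 2), Pow(Y, -1), Add(4, Y))) = Mul(Rational(1, 6), Pow(Y, -1), Add(4, Y)))
Pow(Add(Function('N')(Function('T')(-3)), Function('v')(-4, 7)), 2) = Pow(Add(Mul(Rational(1, 6), Pow(10, -1), Add(4, 10)), Mul(7, -4)), 2) = Pow(Add(Mul(Rational(1, 6), Rational(1, 10), 14), -28), 2) = Pow(Add(Rational(7, 30), -28), 2) = Pow(Rational(-833, 30), 2) = Rational(693889, 900)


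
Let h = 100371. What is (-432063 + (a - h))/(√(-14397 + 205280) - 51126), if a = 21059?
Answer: 26144558250/2613676993 + 511375*√190883/2613676993 ≈ 10.088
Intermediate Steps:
(-432063 + (a - h))/(√(-14397 + 205280) - 51126) = (-432063 + (21059 - 1*100371))/(√(-14397 + 205280) - 51126) = (-432063 + (21059 - 100371))/(√190883 - 51126) = (-432063 - 79312)/(-51126 + √190883) = -511375/(-51126 + √190883)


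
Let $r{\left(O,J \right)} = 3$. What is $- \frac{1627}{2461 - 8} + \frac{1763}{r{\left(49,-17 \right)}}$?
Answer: $\frac{4319758}{7359} \approx 587.0$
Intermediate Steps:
$- \frac{1627}{2461 - 8} + \frac{1763}{r{\left(49,-17 \right)}} = - \frac{1627}{2461 - 8} + \frac{1763}{3} = - \frac{1627}{2461 - 8} + 1763 \cdot \frac{1}{3} = - \frac{1627}{2453} + \frac{1763}{3} = \frac{4319758}{7359}$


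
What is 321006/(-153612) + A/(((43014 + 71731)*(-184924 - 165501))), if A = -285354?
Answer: -2151242043321017/1029444044633250 ≈ -2.0897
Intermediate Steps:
321006/(-153612) + A/(((43014 + 71731)*(-184924 - 165501))) = 321006/(-153612) - 285354*1/((-184924 - 165501)*(43014 + 71731)) = 321006*(-1/153612) - 285354/(114745*(-350425)) = -53501/25602 - 285354/(-40209516625) = -53501/25602 - 285354*(-1/40209516625) = -53501/25602 + 285354/40209516625 = -2151242043321017/1029444044633250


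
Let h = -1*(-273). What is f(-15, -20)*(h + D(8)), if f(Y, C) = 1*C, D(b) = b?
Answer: -5620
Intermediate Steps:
f(Y, C) = C
h = 273
f(-15, -20)*(h + D(8)) = -20*(273 + 8) = -20*281 = -5620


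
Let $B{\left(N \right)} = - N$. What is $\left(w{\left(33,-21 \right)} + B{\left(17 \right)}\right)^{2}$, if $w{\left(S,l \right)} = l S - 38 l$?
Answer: $7744$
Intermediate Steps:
$w{\left(S,l \right)} = - 38 l + S l$ ($w{\left(S,l \right)} = S l - 38 l = - 38 l + S l$)
$\left(w{\left(33,-21 \right)} + B{\left(17 \right)}\right)^{2} = \left(- 21 \left(-38 + 33\right) - 17\right)^{2} = \left(\left(-21\right) \left(-5\right) - 17\right)^{2} = \left(105 - 17\right)^{2} = 88^{2} = 7744$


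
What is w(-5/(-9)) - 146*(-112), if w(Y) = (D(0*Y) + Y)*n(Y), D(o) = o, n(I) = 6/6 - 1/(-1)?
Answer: 147178/9 ≈ 16353.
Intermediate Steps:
n(I) = 2 (n(I) = 6*(⅙) - 1*(-1) = 1 + 1 = 2)
w(Y) = 2*Y (w(Y) = (0*Y + Y)*2 = (0 + Y)*2 = Y*2 = 2*Y)
w(-5/(-9)) - 146*(-112) = 2*(-5/(-9)) - 146*(-112) = 2*(-5*(-⅑)) + 16352 = 2*(5/9) + 16352 = 10/9 + 16352 = 147178/9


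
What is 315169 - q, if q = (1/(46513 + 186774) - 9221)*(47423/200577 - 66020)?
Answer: -28470740093261108611/46792006599 ≈ -6.0845e+8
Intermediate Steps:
q = 28485487483188908842/46792006599 (q = (1/233287 - 9221)*(47423*(1/200577) - 66020) = (1/233287 - 9221)*(47423/200577 - 66020) = -2151139426/233287*(-13242046117/200577) = 28485487483188908842/46792006599 ≈ 6.0877e+8)
315169 - q = 315169 - 1*28485487483188908842/46792006599 = 315169 - 28485487483188908842/46792006599 = -28470740093261108611/46792006599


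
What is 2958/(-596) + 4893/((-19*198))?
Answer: -585176/93423 ≈ -6.2637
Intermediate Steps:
2958/(-596) + 4893/((-19*198)) = 2958*(-1/596) + 4893/(-3762) = -1479/298 + 4893*(-1/3762) = -1479/298 - 1631/1254 = -585176/93423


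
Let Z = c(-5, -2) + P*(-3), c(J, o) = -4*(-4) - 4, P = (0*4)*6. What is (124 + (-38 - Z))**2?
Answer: 5476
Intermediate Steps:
P = 0 (P = 0*6 = 0)
c(J, o) = 12 (c(J, o) = 16 - 4 = 12)
Z = 12 (Z = 12 + 0*(-3) = 12 + 0 = 12)
(124 + (-38 - Z))**2 = (124 + (-38 - 1*12))**2 = (124 + (-38 - 12))**2 = (124 - 50)**2 = 74**2 = 5476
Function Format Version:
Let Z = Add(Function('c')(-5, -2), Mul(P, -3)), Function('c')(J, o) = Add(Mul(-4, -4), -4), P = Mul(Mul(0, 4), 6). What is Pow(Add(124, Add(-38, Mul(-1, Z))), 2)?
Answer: 5476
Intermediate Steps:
P = 0 (P = Mul(0, 6) = 0)
Function('c')(J, o) = 12 (Function('c')(J, o) = Add(16, -4) = 12)
Z = 12 (Z = Add(12, Mul(0, -3)) = Add(12, 0) = 12)
Pow(Add(124, Add(-38, Mul(-1, Z))), 2) = Pow(Add(124, Add(-38, Mul(-1, 12))), 2) = Pow(Add(124, Add(-38, -12)), 2) = Pow(Add(124, -50), 2) = Pow(74, 2) = 5476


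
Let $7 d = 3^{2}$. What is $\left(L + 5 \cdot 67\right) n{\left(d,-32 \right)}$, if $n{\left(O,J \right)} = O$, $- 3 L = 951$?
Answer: $\frac{162}{7} \approx 23.143$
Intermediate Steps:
$L = -317$ ($L = \left(- \frac{1}{3}\right) 951 = -317$)
$d = \frac{9}{7}$ ($d = \frac{3^{2}}{7} = \frac{1}{7} \cdot 9 = \frac{9}{7} \approx 1.2857$)
$\left(L + 5 \cdot 67\right) n{\left(d,-32 \right)} = \left(-317 + 5 \cdot 67\right) \frac{9}{7} = \left(-317 + 335\right) \frac{9}{7} = 18 \cdot \frac{9}{7} = \frac{162}{7}$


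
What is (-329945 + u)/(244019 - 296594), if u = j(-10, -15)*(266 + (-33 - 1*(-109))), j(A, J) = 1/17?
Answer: 5608723/893775 ≈ 6.2753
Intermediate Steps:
j(A, J) = 1/17
u = 342/17 (u = (266 + (-33 - 1*(-109)))/17 = (266 + (-33 + 109))/17 = (266 + 76)/17 = (1/17)*342 = 342/17 ≈ 20.118)
(-329945 + u)/(244019 - 296594) = (-329945 + 342/17)/(244019 - 296594) = -5608723/17/(-52575) = -5608723/17*(-1/52575) = 5608723/893775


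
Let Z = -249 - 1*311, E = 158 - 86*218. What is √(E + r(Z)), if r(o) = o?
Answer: 5*I*√766 ≈ 138.38*I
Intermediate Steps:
E = -18590 (E = 158 - 18748 = -18590)
Z = -560 (Z = -249 - 311 = -560)
√(E + r(Z)) = √(-18590 - 560) = √(-19150) = 5*I*√766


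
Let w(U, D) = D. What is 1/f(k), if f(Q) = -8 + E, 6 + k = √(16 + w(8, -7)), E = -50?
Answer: -1/58 ≈ -0.017241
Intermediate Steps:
k = -3 (k = -6 + √(16 - 7) = -6 + √9 = -6 + 3 = -3)
f(Q) = -58 (f(Q) = -8 - 50 = -58)
1/f(k) = 1/(-58) = -1/58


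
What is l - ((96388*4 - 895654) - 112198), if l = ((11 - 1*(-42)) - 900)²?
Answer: 1339709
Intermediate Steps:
l = 717409 (l = ((11 + 42) - 900)² = (53 - 900)² = (-847)² = 717409)
l - ((96388*4 - 895654) - 112198) = 717409 - ((96388*4 - 895654) - 112198) = 717409 - ((385552 - 895654) - 112198) = 717409 - (-510102 - 112198) = 717409 - 1*(-622300) = 717409 + 622300 = 1339709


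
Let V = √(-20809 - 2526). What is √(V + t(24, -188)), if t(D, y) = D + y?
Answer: √(-164 + I*√23335) ≈ 5.4828 + 13.931*I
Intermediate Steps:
V = I*√23335 (V = √(-23335) = I*√23335 ≈ 152.76*I)
√(V + t(24, -188)) = √(I*√23335 + (24 - 188)) = √(I*√23335 - 164) = √(-164 + I*√23335)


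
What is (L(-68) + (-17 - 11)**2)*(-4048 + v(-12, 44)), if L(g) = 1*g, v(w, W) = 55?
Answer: -2858988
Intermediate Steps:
L(g) = g
(L(-68) + (-17 - 11)**2)*(-4048 + v(-12, 44)) = (-68 + (-17 - 11)**2)*(-4048 + 55) = (-68 + (-28)**2)*(-3993) = (-68 + 784)*(-3993) = 716*(-3993) = -2858988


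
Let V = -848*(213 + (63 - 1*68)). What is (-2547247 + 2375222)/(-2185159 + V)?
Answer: 172025/2361543 ≈ 0.072844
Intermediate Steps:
V = -176384 (V = -848*(213 + (63 - 68)) = -848*(213 - 5) = -848*208 = -176384)
(-2547247 + 2375222)/(-2185159 + V) = (-2547247 + 2375222)/(-2185159 - 176384) = -172025/(-2361543) = -172025*(-1/2361543) = 172025/2361543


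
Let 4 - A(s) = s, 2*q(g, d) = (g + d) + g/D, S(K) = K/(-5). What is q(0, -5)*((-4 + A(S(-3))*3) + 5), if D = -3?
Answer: -28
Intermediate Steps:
S(K) = -K/5 (S(K) = K*(-⅕) = -K/5)
q(g, d) = d/2 + g/3 (q(g, d) = ((g + d) + g/(-3))/2 = ((d + g) + g*(-⅓))/2 = ((d + g) - g/3)/2 = (d + 2*g/3)/2 = d/2 + g/3)
A(s) = 4 - s
q(0, -5)*((-4 + A(S(-3))*3) + 5) = ((½)*(-5) + (⅓)*0)*((-4 + (4 - (-1)*(-3)/5)*3) + 5) = (-5/2 + 0)*((-4 + (4 - 1*⅗)*3) + 5) = -5*((-4 + (4 - ⅗)*3) + 5)/2 = -5*((-4 + (17/5)*3) + 5)/2 = -5*((-4 + 51/5) + 5)/2 = -5*(31/5 + 5)/2 = -5/2*56/5 = -28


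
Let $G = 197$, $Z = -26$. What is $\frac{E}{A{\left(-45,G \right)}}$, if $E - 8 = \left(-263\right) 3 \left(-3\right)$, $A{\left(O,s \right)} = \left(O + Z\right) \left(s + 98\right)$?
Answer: $- \frac{475}{4189} \approx -0.11339$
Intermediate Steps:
$A{\left(O,s \right)} = \left(-26 + O\right) \left(98 + s\right)$ ($A{\left(O,s \right)} = \left(O - 26\right) \left(s + 98\right) = \left(-26 + O\right) \left(98 + s\right)$)
$E = 2375$ ($E = 8 + \left(-263\right) 3 \left(-3\right) = 8 - -2367 = 8 + 2367 = 2375$)
$\frac{E}{A{\left(-45,G \right)}} = \frac{2375}{-2548 - 5122 + 98 \left(-45\right) - 8865} = \frac{2375}{-2548 - 5122 - 4410 - 8865} = \frac{2375}{-20945} = 2375 \left(- \frac{1}{20945}\right) = - \frac{475}{4189}$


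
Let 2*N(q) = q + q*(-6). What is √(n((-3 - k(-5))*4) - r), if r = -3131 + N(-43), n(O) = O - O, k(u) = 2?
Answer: √12094/2 ≈ 54.986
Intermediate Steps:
N(q) = -5*q/2 (N(q) = (q + q*(-6))/2 = (q - 6*q)/2 = (-5*q)/2 = -5*q/2)
n(O) = 0
r = -6047/2 (r = -3131 - 5/2*(-43) = -3131 + 215/2 = -6047/2 ≈ -3023.5)
√(n((-3 - k(-5))*4) - r) = √(0 - 1*(-6047/2)) = √(0 + 6047/2) = √(6047/2) = √12094/2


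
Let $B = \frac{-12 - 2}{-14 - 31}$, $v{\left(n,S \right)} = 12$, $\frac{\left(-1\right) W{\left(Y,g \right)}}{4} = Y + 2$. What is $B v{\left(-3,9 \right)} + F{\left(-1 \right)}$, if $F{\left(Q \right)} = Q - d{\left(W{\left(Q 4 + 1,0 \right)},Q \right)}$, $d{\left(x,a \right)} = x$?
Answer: $- \frac{19}{15} \approx -1.2667$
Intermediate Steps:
$W{\left(Y,g \right)} = -8 - 4 Y$ ($W{\left(Y,g \right)} = - 4 \left(Y + 2\right) = - 4 \left(2 + Y\right) = -8 - 4 Y$)
$B = \frac{14}{45}$ ($B = - \frac{14}{-45} = \left(-14\right) \left(- \frac{1}{45}\right) = \frac{14}{45} \approx 0.31111$)
$F{\left(Q \right)} = 12 + 17 Q$ ($F{\left(Q \right)} = Q - \left(-8 - 4 \left(Q 4 + 1\right)\right) = Q - \left(-8 - 4 \left(4 Q + 1\right)\right) = Q - \left(-8 - 4 \left(1 + 4 Q\right)\right) = Q - \left(-8 - \left(4 + 16 Q\right)\right) = Q - \left(-12 - 16 Q\right) = Q + \left(12 + 16 Q\right) = 12 + 17 Q$)
$B v{\left(-3,9 \right)} + F{\left(-1 \right)} = \frac{14}{45} \cdot 12 + \left(12 + 17 \left(-1\right)\right) = \frac{56}{15} + \left(12 - 17\right) = \frac{56}{15} - 5 = - \frac{19}{15}$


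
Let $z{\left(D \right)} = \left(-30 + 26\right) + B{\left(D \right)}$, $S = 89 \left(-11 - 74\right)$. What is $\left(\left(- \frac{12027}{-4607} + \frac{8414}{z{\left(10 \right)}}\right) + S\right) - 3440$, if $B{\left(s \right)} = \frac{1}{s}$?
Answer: $- \frac{2364465292}{179673} \approx -13160.0$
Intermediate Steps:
$S = -7565$ ($S = 89 \left(-85\right) = -7565$)
$z{\left(D \right)} = -4 + \frac{1}{D}$ ($z{\left(D \right)} = \left(-30 + 26\right) + \frac{1}{D} = -4 + \frac{1}{D}$)
$\left(\left(- \frac{12027}{-4607} + \frac{8414}{z{\left(10 \right)}}\right) + S\right) - 3440 = \left(\left(- \frac{12027}{-4607} + \frac{8414}{-4 + \frac{1}{10}}\right) - 7565\right) - 3440 = \left(\left(\left(-12027\right) \left(- \frac{1}{4607}\right) + \frac{8414}{-4 + \frac{1}{10}}\right) - 7565\right) - 3440 = \left(\left(\frac{12027}{4607} + \frac{8414}{- \frac{39}{10}}\right) - 7565\right) - 3440 = \left(\left(\frac{12027}{4607} + 8414 \left(- \frac{10}{39}\right)\right) - 7565\right) - 3440 = \left(\left(\frac{12027}{4607} - \frac{84140}{39}\right) - 7565\right) - 3440 = \left(- \frac{387163927}{179673} - 7565\right) - 3440 = - \frac{1746390172}{179673} - 3440 = - \frac{2364465292}{179673}$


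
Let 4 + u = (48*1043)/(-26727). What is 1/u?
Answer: -8909/52324 ≈ -0.17027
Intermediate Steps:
u = -52324/8909 (u = -4 + (48*1043)/(-26727) = -4 + 50064*(-1/26727) = -4 - 16688/8909 = -52324/8909 ≈ -5.8732)
1/u = 1/(-52324/8909) = -8909/52324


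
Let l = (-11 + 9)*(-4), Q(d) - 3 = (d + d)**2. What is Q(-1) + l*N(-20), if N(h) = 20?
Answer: 167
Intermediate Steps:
Q(d) = 3 + 4*d**2 (Q(d) = 3 + (d + d)**2 = 3 + (2*d)**2 = 3 + 4*d**2)
l = 8 (l = -2*(-4) = 8)
Q(-1) + l*N(-20) = (3 + 4*(-1)**2) + 8*20 = (3 + 4*1) + 160 = (3 + 4) + 160 = 7 + 160 = 167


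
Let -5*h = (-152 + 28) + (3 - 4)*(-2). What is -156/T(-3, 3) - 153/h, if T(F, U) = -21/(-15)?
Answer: -100515/854 ≈ -117.70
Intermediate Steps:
T(F, U) = 7/5 (T(F, U) = -21*(-1/15) = 7/5)
h = 122/5 (h = -((-152 + 28) + (3 - 4)*(-2))/5 = -(-124 - 1*(-2))/5 = -(-124 + 2)/5 = -⅕*(-122) = 122/5 ≈ 24.400)
-156/T(-3, 3) - 153/h = -156/7/5 - 153/122/5 = -156*5/7 - 153*5/122 = -780/7 - 765/122 = -100515/854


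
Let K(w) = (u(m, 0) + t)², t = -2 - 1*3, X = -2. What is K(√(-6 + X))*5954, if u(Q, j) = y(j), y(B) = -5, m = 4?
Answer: 595400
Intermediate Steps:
u(Q, j) = -5
t = -5 (t = -2 - 3 = -5)
K(w) = 100 (K(w) = (-5 - 5)² = (-10)² = 100)
K(√(-6 + X))*5954 = 100*5954 = 595400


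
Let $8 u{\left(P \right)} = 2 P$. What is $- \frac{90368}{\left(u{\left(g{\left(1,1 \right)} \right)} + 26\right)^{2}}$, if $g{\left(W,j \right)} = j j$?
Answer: $- \frac{1445888}{11025} \approx -131.15$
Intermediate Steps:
$g{\left(W,j \right)} = j^{2}$
$u{\left(P \right)} = \frac{P}{4}$ ($u{\left(P \right)} = \frac{2 P}{8} = \frac{P}{4}$)
$- \frac{90368}{\left(u{\left(g{\left(1,1 \right)} \right)} + 26\right)^{2}} = - \frac{90368}{\left(\frac{1^{2}}{4} + 26\right)^{2}} = - \frac{90368}{\left(\frac{1}{4} \cdot 1 + 26\right)^{2}} = - \frac{90368}{\left(\frac{1}{4} + 26\right)^{2}} = - \frac{90368}{\left(\frac{105}{4}\right)^{2}} = - \frac{90368}{\frac{11025}{16}} = \left(-90368\right) \frac{16}{11025} = - \frac{1445888}{11025}$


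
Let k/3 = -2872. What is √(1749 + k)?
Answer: 3*I*√763 ≈ 82.867*I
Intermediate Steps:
k = -8616 (k = 3*(-2872) = -8616)
√(1749 + k) = √(1749 - 8616) = √(-6867) = 3*I*√763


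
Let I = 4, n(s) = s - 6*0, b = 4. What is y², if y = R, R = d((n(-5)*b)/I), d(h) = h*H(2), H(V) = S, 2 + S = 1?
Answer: 25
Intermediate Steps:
S = -1 (S = -2 + 1 = -1)
H(V) = -1
n(s) = s (n(s) = s - 1*0 = s + 0 = s)
d(h) = -h (d(h) = h*(-1) = -h)
R = 5 (R = -(-5*4)/4 = -(-20)/4 = -1*(-5) = 5)
y = 5
y² = 5² = 25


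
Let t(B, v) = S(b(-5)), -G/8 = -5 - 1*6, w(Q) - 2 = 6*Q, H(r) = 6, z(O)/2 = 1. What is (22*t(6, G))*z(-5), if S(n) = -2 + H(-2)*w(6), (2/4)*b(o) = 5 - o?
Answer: 9944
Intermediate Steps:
z(O) = 2 (z(O) = 2*1 = 2)
b(o) = 10 - 2*o (b(o) = 2*(5 - o) = 10 - 2*o)
w(Q) = 2 + 6*Q
G = 88 (G = -8*(-5 - 1*6) = -8*(-5 - 6) = -8*(-11) = 88)
S(n) = 226 (S(n) = -2 + 6*(2 + 6*6) = -2 + 6*(2 + 36) = -2 + 6*38 = -2 + 228 = 226)
t(B, v) = 226
(22*t(6, G))*z(-5) = (22*226)*2 = 4972*2 = 9944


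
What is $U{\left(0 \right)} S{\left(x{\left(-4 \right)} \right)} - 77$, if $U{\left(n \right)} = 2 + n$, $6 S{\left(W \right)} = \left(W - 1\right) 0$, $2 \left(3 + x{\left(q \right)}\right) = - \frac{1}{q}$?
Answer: $-77$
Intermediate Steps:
$x{\left(q \right)} = -3 - \frac{1}{2 q}$ ($x{\left(q \right)} = -3 + \frac{\left(-1\right) \frac{1}{q}}{2} = -3 - \frac{1}{2 q}$)
$S{\left(W \right)} = 0$ ($S{\left(W \right)} = \frac{\left(W - 1\right) 0}{6} = \frac{\left(-1 + W\right) 0}{6} = \frac{1}{6} \cdot 0 = 0$)
$U{\left(0 \right)} S{\left(x{\left(-4 \right)} \right)} - 77 = \left(2 + 0\right) 0 - 77 = 2 \cdot 0 - 77 = 0 - 77 = -77$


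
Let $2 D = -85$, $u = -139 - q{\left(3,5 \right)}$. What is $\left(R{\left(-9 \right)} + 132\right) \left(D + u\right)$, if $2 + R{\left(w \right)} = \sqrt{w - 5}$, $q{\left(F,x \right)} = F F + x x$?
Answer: $-28015 - \frac{431 i \sqrt{14}}{2} \approx -28015.0 - 806.33 i$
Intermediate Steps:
$q{\left(F,x \right)} = F^{2} + x^{2}$
$R{\left(w \right)} = -2 + \sqrt{-5 + w}$ ($R{\left(w \right)} = -2 + \sqrt{w - 5} = -2 + \sqrt{-5 + w}$)
$u = -173$ ($u = -139 - \left(3^{2} + 5^{2}\right) = -139 - \left(9 + 25\right) = -139 - 34 = -173$)
$D = - \frac{85}{2}$ ($D = \frac{1}{2} \left(-85\right) = - \frac{85}{2} \approx -42.5$)
$\left(R{\left(-9 \right)} + 132\right) \left(D + u\right) = \left(\left(-2 + \sqrt{-5 - 9}\right) + 132\right) \left(- \frac{85}{2} - 173\right) = \left(\left(-2 + \sqrt{-14}\right) + 132\right) \left(- \frac{431}{2}\right) = \left(\left(-2 + i \sqrt{14}\right) + 132\right) \left(- \frac{431}{2}\right) = \left(130 + i \sqrt{14}\right) \left(- \frac{431}{2}\right) = -28015 - \frac{431 i \sqrt{14}}{2}$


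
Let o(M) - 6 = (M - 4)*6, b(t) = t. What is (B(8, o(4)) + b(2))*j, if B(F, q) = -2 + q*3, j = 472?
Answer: 8496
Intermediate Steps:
o(M) = -18 + 6*M (o(M) = 6 + (M - 4)*6 = 6 + (-4 + M)*6 = 6 + (-24 + 6*M) = -18 + 6*M)
B(F, q) = -2 + 3*q
(B(8, o(4)) + b(2))*j = ((-2 + 3*(-18 + 6*4)) + 2)*472 = ((-2 + 3*(-18 + 24)) + 2)*472 = ((-2 + 3*6) + 2)*472 = ((-2 + 18) + 2)*472 = (16 + 2)*472 = 18*472 = 8496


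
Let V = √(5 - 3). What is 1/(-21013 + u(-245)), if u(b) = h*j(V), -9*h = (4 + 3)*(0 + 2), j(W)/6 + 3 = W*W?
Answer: -3/63011 ≈ -4.7611e-5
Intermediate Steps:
V = √2 ≈ 1.4142
j(W) = -18 + 6*W² (j(W) = -18 + 6*(W*W) = -18 + 6*W²)
h = -14/9 (h = -(4 + 3)*(0 + 2)/9 = -7*2/9 = -⅑*14 = -14/9 ≈ -1.5556)
u(b) = 28/3 (u(b) = -14*(-18 + 6*(√2)²)/9 = -14*(-18 + 6*2)/9 = -14*(-18 + 12)/9 = -14/9*(-6) = 28/3)
1/(-21013 + u(-245)) = 1/(-21013 + 28/3) = 1/(-63011/3) = -3/63011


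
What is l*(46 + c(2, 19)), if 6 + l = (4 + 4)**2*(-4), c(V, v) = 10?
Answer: -14672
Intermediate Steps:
l = -262 (l = -6 + (4 + 4)**2*(-4) = -6 + 8**2*(-4) = -6 + 64*(-4) = -6 - 256 = -262)
l*(46 + c(2, 19)) = -262*(46 + 10) = -262*56 = -14672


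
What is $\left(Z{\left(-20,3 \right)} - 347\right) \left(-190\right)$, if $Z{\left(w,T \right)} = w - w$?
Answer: $65930$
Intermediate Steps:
$Z{\left(w,T \right)} = 0$
$\left(Z{\left(-20,3 \right)} - 347\right) \left(-190\right) = \left(0 - 347\right) \left(-190\right) = \left(-347\right) \left(-190\right) = 65930$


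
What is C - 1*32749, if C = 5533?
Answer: -27216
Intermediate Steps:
C - 1*32749 = 5533 - 1*32749 = 5533 - 32749 = -27216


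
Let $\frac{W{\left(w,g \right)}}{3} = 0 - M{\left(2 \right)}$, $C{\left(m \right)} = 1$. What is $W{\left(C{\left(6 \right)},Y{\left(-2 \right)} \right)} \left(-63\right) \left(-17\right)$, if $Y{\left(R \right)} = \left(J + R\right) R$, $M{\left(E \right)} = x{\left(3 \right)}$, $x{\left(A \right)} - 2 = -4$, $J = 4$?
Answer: $6426$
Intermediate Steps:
$x{\left(A \right)} = -2$ ($x{\left(A \right)} = 2 - 4 = -2$)
$M{\left(E \right)} = -2$
$Y{\left(R \right)} = R \left(4 + R\right)$ ($Y{\left(R \right)} = \left(4 + R\right) R = R \left(4 + R\right)$)
$W{\left(w,g \right)} = 6$ ($W{\left(w,g \right)} = 3 \left(0 - -2\right) = 3 \left(0 + 2\right) = 3 \cdot 2 = 6$)
$W{\left(C{\left(6 \right)},Y{\left(-2 \right)} \right)} \left(-63\right) \left(-17\right) = 6 \left(-63\right) \left(-17\right) = \left(-378\right) \left(-17\right) = 6426$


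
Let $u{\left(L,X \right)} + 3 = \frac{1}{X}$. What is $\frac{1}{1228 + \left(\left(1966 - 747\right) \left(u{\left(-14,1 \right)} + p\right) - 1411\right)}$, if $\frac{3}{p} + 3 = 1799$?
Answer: $- \frac{1796}{4703659} \approx -0.00038183$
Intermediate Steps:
$p = \frac{3}{1796}$ ($p = \frac{3}{-3 + 1799} = \frac{3}{1796} \approx 0.0016704$)
$u{\left(L,X \right)} = -3 + \frac{1}{X}$
$\frac{1}{1228 + \left(\left(1966 - 747\right) \left(u{\left(-14,1 \right)} + p\right) - 1411\right)} = \frac{1}{1228 + \left(\left(1966 - 747\right) \left(\left(-3 + 1^{-1}\right) + \frac{3}{1796}\right) - 1411\right)} = \frac{1}{1228 + \left(1219 \left(\left(-3 + 1\right) + \frac{3}{1796}\right) - 1411\right)} = \frac{1}{1228 + \left(1219 \left(-2 + \frac{3}{1796}\right) - 1411\right)} = \frac{1}{1228 + \left(1219 \left(- \frac{3589}{1796}\right) - 1411\right)} = \frac{1}{1228 - \frac{6909147}{1796}} = \frac{1}{- \frac{4703659}{1796}} = - \frac{1796}{4703659}$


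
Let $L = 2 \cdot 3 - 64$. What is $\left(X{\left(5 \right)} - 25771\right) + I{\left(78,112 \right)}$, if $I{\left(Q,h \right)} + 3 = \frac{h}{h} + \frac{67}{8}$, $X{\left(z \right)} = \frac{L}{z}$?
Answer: $- \frac{1031049}{40} \approx -25776.0$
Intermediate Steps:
$L = -58$ ($L = 6 - 64 = -58$)
$X{\left(z \right)} = - \frac{58}{z}$
$I{\left(Q,h \right)} = \frac{51}{8}$ ($I{\left(Q,h \right)} = -3 + \left(\frac{h}{h} + \frac{67}{8}\right) = -3 + \left(1 + 67 \cdot \frac{1}{8}\right) = -3 + \left(1 + \frac{67}{8}\right) = -3 + \frac{75}{8} = \frac{51}{8}$)
$\left(X{\left(5 \right)} - 25771\right) + I{\left(78,112 \right)} = \left(- \frac{58}{5} - 25771\right) + \frac{51}{8} = - \frac{128913}{5} + \frac{51}{8} = - \frac{1031049}{40}$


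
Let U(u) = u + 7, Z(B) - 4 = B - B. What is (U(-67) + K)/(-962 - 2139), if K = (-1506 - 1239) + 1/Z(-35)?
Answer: 11219/12404 ≈ 0.90447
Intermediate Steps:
Z(B) = 4 (Z(B) = 4 + (B - B) = 4 + 0 = 4)
U(u) = 7 + u
K = -10979/4 (K = (-1506 - 1239) + 1/4 = -2745 + 1/4 = -10979/4 ≈ -2744.8)
(U(-67) + K)/(-962 - 2139) = ((7 - 67) - 10979/4)/(-962 - 2139) = (-60 - 10979/4)/(-3101) = -11219/4*(-1/3101) = 11219/12404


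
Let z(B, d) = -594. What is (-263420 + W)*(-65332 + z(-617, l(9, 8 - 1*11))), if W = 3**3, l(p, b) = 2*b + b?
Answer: 17364446918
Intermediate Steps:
l(p, b) = 3*b
W = 27
(-263420 + W)*(-65332 + z(-617, l(9, 8 - 1*11))) = (-263420 + 27)*(-65332 - 594) = -263393*(-65926) = 17364446918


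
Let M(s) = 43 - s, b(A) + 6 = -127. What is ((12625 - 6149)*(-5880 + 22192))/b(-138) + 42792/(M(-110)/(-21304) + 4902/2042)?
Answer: -1791876955177056/2307988501 ≈ -7.7638e+5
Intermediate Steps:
b(A) = -133 (b(A) = -6 - 127 = -133)
((12625 - 6149)*(-5880 + 22192))/b(-138) + 42792/(M(-110)/(-21304) + 4902/2042) = ((12625 - 6149)*(-5880 + 22192))/(-133) + 42792/((43 - 1*(-110))/(-21304) + 4902/2042) = (6476*16312)*(-1/133) + 42792/((43 + 110)*(-1/21304) + 4902*(1/2042)) = 105636512*(-1/133) + 42792/(153*(-1/21304) + 2451/1021) = -105636512/133 + 42792/(-153/21304 + 2451/1021) = -105636512/133 + 42792/(52059891/21751384) = -105636512/133 + 42792*(21751384/52059891) = -105636512/133 + 310261741376/17353297 = -1791876955177056/2307988501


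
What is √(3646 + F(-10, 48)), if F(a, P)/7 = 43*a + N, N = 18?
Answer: √762 ≈ 27.604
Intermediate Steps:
F(a, P) = 126 + 301*a (F(a, P) = 7*(43*a + 18) = 7*(18 + 43*a) = 126 + 301*a)
√(3646 + F(-10, 48)) = √(3646 + (126 + 301*(-10))) = √(3646 + (126 - 3010)) = √(3646 - 2884) = √762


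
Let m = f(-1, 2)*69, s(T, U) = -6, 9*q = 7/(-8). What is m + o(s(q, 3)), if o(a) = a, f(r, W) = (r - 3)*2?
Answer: -558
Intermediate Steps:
f(r, W) = -6 + 2*r (f(r, W) = (-3 + r)*2 = -6 + 2*r)
q = -7/72 (q = (7/(-8))/9 = (7*(-1/8))/9 = (1/9)*(-7/8) = -7/72 ≈ -0.097222)
m = -552 (m = (-6 + 2*(-1))*69 = (-6 - 2)*69 = -8*69 = -552)
m + o(s(q, 3)) = -552 - 6 = -558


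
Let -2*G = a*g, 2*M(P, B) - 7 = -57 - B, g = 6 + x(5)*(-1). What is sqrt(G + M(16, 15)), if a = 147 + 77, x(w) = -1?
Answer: I*sqrt(3266)/2 ≈ 28.574*I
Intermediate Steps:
a = 224
g = 7 (g = 6 - 1*(-1) = 6 + 1 = 7)
M(P, B) = -25 - B/2 (M(P, B) = 7/2 + (-57 - B)/2 = 7/2 + (-57/2 - B/2) = -25 - B/2)
G = -784 (G = -112*7 = -1/2*1568 = -784)
sqrt(G + M(16, 15)) = sqrt(-784 + (-25 - 1/2*15)) = sqrt(-784 + (-25 - 15/2)) = sqrt(-784 - 65/2) = sqrt(-1633/2) = I*sqrt(3266)/2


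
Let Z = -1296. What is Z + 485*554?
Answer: 267394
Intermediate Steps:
Z + 485*554 = -1296 + 485*554 = -1296 + 268690 = 267394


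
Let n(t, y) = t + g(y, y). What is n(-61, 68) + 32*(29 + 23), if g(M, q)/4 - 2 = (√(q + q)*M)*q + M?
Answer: 1883 + 36992*√34 ≈ 2.1758e+5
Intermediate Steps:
g(M, q) = 8 + 4*M + 4*M*√2*q^(3/2) (g(M, q) = 8 + 4*((√(q + q)*M)*q + M) = 8 + 4*((√(2*q)*M)*q + M) = 8 + 4*(((√2*√q)*M)*q + M) = 8 + 4*((M*√2*√q)*q + M) = 8 + 4*(M*√2*q^(3/2) + M) = 8 + 4*(M + M*√2*q^(3/2)) = 8 + (4*M + 4*M*√2*q^(3/2)) = 8 + 4*M + 4*M*√2*q^(3/2))
n(t, y) = 8 + t + 4*y + 4*√2*y^(5/2) (n(t, y) = t + (8 + 4*y + 4*y*√2*y^(3/2)) = t + (8 + 4*y + 4*√2*y^(5/2)) = 8 + t + 4*y + 4*√2*y^(5/2))
n(-61, 68) + 32*(29 + 23) = (8 - 61 + 4*68 + 4*√2*68^(5/2)) + 32*(29 + 23) = (8 - 61 + 272 + 4*√2*(9248*√17)) + 32*52 = (8 - 61 + 272 + 36992*√34) + 1664 = (219 + 36992*√34) + 1664 = 1883 + 36992*√34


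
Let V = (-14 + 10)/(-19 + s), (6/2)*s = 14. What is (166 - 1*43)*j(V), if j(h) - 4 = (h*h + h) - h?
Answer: 927420/1849 ≈ 501.58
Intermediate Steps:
s = 14/3 (s = (⅓)*14 = 14/3 ≈ 4.6667)
V = 12/43 (V = (-14 + 10)/(-19 + 14/3) = -4/(-43/3) = -4*(-3/43) = 12/43 ≈ 0.27907)
j(h) = 4 + h² (j(h) = 4 + ((h*h + h) - h) = 4 + ((h² + h) - h) = 4 + ((h + h²) - h) = 4 + h²)
(166 - 1*43)*j(V) = (166 - 1*43)*(4 + (12/43)²) = (166 - 43)*(4 + 144/1849) = 123*(7540/1849) = 927420/1849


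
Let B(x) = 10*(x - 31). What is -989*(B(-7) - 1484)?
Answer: 1843496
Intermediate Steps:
B(x) = -310 + 10*x (B(x) = 10*(-31 + x) = -310 + 10*x)
-989*(B(-7) - 1484) = -989*((-310 + 10*(-7)) - 1484) = -989*((-310 - 70) - 1484) = -989*(-380 - 1484) = -989*(-1864) = 1843496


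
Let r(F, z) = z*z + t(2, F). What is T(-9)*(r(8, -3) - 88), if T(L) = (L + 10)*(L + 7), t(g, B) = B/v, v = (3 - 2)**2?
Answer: 142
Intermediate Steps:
v = 1 (v = 1**2 = 1)
t(g, B) = B (t(g, B) = B/1 = B*1 = B)
r(F, z) = F + z**2 (r(F, z) = z*z + F = z**2 + F = F + z**2)
T(L) = (7 + L)*(10 + L) (T(L) = (10 + L)*(7 + L) = (7 + L)*(10 + L))
T(-9)*(r(8, -3) - 88) = (70 + (-9)**2 + 17*(-9))*((8 + (-3)**2) - 88) = (70 + 81 - 153)*((8 + 9) - 88) = -2*(17 - 88) = -2*(-71) = 142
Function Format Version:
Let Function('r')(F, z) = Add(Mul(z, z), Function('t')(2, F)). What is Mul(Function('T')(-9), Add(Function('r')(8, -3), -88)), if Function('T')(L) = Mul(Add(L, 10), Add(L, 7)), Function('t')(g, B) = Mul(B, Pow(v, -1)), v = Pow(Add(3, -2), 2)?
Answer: 142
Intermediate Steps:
v = 1 (v = Pow(1, 2) = 1)
Function('t')(g, B) = B (Function('t')(g, B) = Mul(B, Pow(1, -1)) = Mul(B, 1) = B)
Function('r')(F, z) = Add(F, Pow(z, 2)) (Function('r')(F, z) = Add(Mul(z, z), F) = Add(Pow(z, 2), F) = Add(F, Pow(z, 2)))
Function('T')(L) = Mul(Add(7, L), Add(10, L)) (Function('T')(L) = Mul(Add(10, L), Add(7, L)) = Mul(Add(7, L), Add(10, L)))
Mul(Function('T')(-9), Add(Function('r')(8, -3), -88)) = Mul(Add(70, Pow(-9, 2), Mul(17, -9)), Add(Add(8, Pow(-3, 2)), -88)) = Mul(Add(70, 81, -153), Add(Add(8, 9), -88)) = Mul(-2, Add(17, -88)) = Mul(-2, -71) = 142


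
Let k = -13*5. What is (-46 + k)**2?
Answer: 12321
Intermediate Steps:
k = -65
(-46 + k)**2 = (-46 - 65)**2 = (-111)**2 = 12321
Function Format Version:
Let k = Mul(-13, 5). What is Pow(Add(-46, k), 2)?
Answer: 12321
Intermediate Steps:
k = -65
Pow(Add(-46, k), 2) = Pow(Add(-46, -65), 2) = Pow(-111, 2) = 12321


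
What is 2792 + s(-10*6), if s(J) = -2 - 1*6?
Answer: 2784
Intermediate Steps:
s(J) = -8 (s(J) = -2 - 6 = -8)
2792 + s(-10*6) = 2792 - 8 = 2784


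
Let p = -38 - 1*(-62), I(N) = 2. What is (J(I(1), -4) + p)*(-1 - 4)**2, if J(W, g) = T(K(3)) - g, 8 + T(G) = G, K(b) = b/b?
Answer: 525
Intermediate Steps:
K(b) = 1
T(G) = -8 + G
J(W, g) = -7 - g (J(W, g) = (-8 + 1) - g = -7 - g)
p = 24 (p = -38 + 62 = 24)
(J(I(1), -4) + p)*(-1 - 4)**2 = ((-7 - 1*(-4)) + 24)*(-1 - 4)**2 = ((-7 + 4) + 24)*(-5)**2 = (-3 + 24)*25 = 21*25 = 525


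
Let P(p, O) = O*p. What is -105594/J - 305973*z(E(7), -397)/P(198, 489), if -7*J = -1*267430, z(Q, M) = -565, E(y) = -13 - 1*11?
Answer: 2564462572193/1438505970 ≈ 1782.7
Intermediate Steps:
E(y) = -24 (E(y) = -13 - 11 = -24)
J = 267430/7 (J = -(-1)*267430/7 = -⅐*(-267430) = 267430/7 ≈ 38204.)
-105594/J - 305973*z(E(7), -397)/P(198, 489) = -105594/267430/7 - 305973/((489*198)/(-565)) = -105594*7/267430 - 305973/(96822*(-1/565)) = -369579/133715 - 305973/(-96822/565) = -369579/133715 - 305973*(-565/96822) = -369579/133715 + 19208305/10758 = 2564462572193/1438505970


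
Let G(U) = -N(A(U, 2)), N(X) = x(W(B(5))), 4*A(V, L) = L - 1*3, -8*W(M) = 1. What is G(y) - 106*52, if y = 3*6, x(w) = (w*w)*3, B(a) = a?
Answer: -352771/64 ≈ -5512.0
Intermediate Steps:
W(M) = -1/8 (W(M) = -1/8*1 = -1/8)
x(w) = 3*w**2 (x(w) = w**2*3 = 3*w**2)
A(V, L) = -3/4 + L/4 (A(V, L) = (L - 1*3)/4 = (L - 3)/4 = (-3 + L)/4 = -3/4 + L/4)
N(X) = 3/64 (N(X) = 3*(-1/8)**2 = 3*(1/64) = 3/64)
y = 18
G(U) = -3/64 (G(U) = -1*3/64 = -3/64)
G(y) - 106*52 = -3/64 - 106*52 = -3/64 - 5512 = -352771/64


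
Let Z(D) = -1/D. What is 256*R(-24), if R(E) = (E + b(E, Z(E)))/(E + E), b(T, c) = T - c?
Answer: 2306/9 ≈ 256.22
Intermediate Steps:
R(E) = (1/E + 2*E)/(2*E) (R(E) = (E + (E - (-1)/E))/(E + E) = (E + (E + 1/E))/((2*E)) = (1/E + 2*E)*(1/(2*E)) = (1/E + 2*E)/(2*E))
256*R(-24) = 256*(1 + (1/2)/(-24)**2) = 256*(1 + (1/2)*(1/576)) = 256*(1 + 1/1152) = 256*(1153/1152) = 2306/9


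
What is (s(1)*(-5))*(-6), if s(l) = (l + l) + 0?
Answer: 60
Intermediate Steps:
s(l) = 2*l (s(l) = 2*l + 0 = 2*l)
(s(1)*(-5))*(-6) = ((2*1)*(-5))*(-6) = (2*(-5))*(-6) = -10*(-6) = 60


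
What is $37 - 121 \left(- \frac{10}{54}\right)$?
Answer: $\frac{1604}{27} \approx 59.407$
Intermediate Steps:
$37 - 121 \left(- \frac{10}{54}\right) = 37 - 121 \left(\left(-10\right) \frac{1}{54}\right) = 37 - - \frac{605}{27} = 37 + \frac{605}{27} = \frac{1604}{27}$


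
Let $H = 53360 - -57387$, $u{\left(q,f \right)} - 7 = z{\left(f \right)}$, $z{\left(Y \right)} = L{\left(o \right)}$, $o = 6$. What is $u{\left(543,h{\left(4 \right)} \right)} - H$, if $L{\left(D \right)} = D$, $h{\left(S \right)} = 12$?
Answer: $-110734$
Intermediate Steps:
$z{\left(Y \right)} = 6$
$u{\left(q,f \right)} = 13$ ($u{\left(q,f \right)} = 7 + 6 = 13$)
$H = 110747$ ($H = 53360 + 57387 = 110747$)
$u{\left(543,h{\left(4 \right)} \right)} - H = 13 - 110747 = -110734$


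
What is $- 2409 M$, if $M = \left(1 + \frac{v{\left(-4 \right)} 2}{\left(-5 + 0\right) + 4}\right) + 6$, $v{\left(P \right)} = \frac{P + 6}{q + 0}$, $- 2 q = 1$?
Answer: $-36135$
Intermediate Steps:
$q = - \frac{1}{2}$ ($q = \left(- \frac{1}{2}\right) 1 = - \frac{1}{2} \approx -0.5$)
$v{\left(P \right)} = -12 - 2 P$ ($v{\left(P \right)} = \frac{P + 6}{- \frac{1}{2} + 0} = \frac{6 + P}{- \frac{1}{2}} = \left(6 + P\right) \left(-2\right) = -12 - 2 P$)
$M = 15$ ($M = \left(1 + \frac{\left(-12 - -8\right) 2}{\left(-5 + 0\right) + 4}\right) + 6 = \left(1 + \frac{\left(-12 + 8\right) 2}{-5 + 4}\right) + 6 = \left(1 + \frac{\left(-4\right) 2}{-1}\right) + 6 = \left(1 - -8\right) + 6 = \left(1 + 8\right) + 6 = 9 + 6 = 15$)
$- 2409 M = \left(-2409\right) 15 = -36135$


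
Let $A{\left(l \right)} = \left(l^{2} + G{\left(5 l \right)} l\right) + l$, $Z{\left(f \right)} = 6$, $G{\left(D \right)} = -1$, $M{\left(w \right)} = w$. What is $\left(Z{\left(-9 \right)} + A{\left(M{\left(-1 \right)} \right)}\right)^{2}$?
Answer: $49$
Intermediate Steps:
$A{\left(l \right)} = l^{2}$ ($A{\left(l \right)} = \left(l^{2} - l\right) + l = l^{2}$)
$\left(Z{\left(-9 \right)} + A{\left(M{\left(-1 \right)} \right)}\right)^{2} = \left(6 + \left(-1\right)^{2}\right)^{2} = \left(6 + 1\right)^{2} = 7^{2} = 49$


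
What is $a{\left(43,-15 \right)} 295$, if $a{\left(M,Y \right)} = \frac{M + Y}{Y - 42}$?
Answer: $- \frac{8260}{57} \approx -144.91$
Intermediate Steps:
$a{\left(M,Y \right)} = \frac{M + Y}{-42 + Y}$
$a{\left(43,-15 \right)} 295 = \frac{43 - 15}{-42 - 15} \cdot 295 = \frac{1}{-57} \cdot 28 \cdot 295 = \left(- \frac{1}{57}\right) 28 \cdot 295 = \left(- \frac{28}{57}\right) 295 = - \frac{8260}{57}$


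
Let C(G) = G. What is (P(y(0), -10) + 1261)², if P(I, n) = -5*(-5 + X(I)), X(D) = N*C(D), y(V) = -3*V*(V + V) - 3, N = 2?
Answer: 1731856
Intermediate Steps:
y(V) = -3 - 6*V² (y(V) = -3*V*2*V - 3 = -6*V² - 3 = -3 - 6*V²)
X(D) = 2*D
P(I, n) = 25 - 10*I (P(I, n) = -5*(-5 + 2*I) = 25 - 10*I)
(P(y(0), -10) + 1261)² = ((25 - 10*(-3 - 6*0²)) + 1261)² = ((25 - 10*(-3 - 6*0)) + 1261)² = ((25 - 10*(-3 + 0)) + 1261)² = ((25 - 10*(-3)) + 1261)² = ((25 + 30) + 1261)² = (55 + 1261)² = 1316² = 1731856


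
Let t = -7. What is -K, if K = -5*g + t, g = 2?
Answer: 17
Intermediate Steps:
K = -17 (K = -5*2 - 7 = -10 - 7 = -17)
-K = -1*(-17) = 17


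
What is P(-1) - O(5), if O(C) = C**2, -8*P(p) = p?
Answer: -199/8 ≈ -24.875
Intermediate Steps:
P(p) = -p/8
P(-1) - O(5) = -1/8*(-1) - 1*5**2 = 1/8 - 1*25 = 1/8 - 25 = -199/8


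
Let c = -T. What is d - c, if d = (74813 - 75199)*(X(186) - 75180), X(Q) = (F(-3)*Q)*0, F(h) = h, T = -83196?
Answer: 28936284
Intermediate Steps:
X(Q) = 0 (X(Q) = -3*Q*0 = 0)
c = 83196 (c = -1*(-83196) = 83196)
d = 29019480 (d = (74813 - 75199)*(0 - 75180) = -386*(-75180) = 29019480)
d - c = 29019480 - 1*83196 = 29019480 - 83196 = 28936284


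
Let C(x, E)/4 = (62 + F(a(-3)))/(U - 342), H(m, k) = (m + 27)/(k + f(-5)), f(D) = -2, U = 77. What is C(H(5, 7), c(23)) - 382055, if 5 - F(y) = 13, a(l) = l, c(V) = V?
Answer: -101244791/265 ≈ -3.8206e+5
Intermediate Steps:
F(y) = -8 (F(y) = 5 - 1*13 = 5 - 13 = -8)
H(m, k) = (27 + m)/(-2 + k) (H(m, k) = (m + 27)/(k - 2) = (27 + m)/(-2 + k))
C(x, E) = -216/265 (C(x, E) = 4*((62 - 8)/(77 - 342)) = 4*(54/(-265)) = 4*(54*(-1/265)) = 4*(-54/265) = -216/265)
C(H(5, 7), c(23)) - 382055 = -216/265 - 382055 = -101244791/265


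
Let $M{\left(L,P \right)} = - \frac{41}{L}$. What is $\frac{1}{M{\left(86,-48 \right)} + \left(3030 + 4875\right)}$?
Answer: $\frac{86}{679789} \approx 0.00012651$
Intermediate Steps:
$\frac{1}{M{\left(86,-48 \right)} + \left(3030 + 4875\right)} = \frac{1}{- \frac{41}{86} + \left(3030 + 4875\right)} = \frac{1}{\left(-41\right) \frac{1}{86} + 7905} = \frac{1}{- \frac{41}{86} + 7905} = \frac{1}{\frac{679789}{86}} = \frac{86}{679789}$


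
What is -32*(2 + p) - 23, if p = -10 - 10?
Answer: 553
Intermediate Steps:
p = -20
-32*(2 + p) - 23 = -32*(2 - 20) - 23 = -32*(-18) - 23 = 576 - 23 = 553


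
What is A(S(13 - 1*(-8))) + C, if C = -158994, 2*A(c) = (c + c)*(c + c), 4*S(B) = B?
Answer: -1271511/8 ≈ -1.5894e+5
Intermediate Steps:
S(B) = B/4
A(c) = 2*c**2 (A(c) = ((c + c)*(c + c))/2 = ((2*c)*(2*c))/2 = (4*c**2)/2 = 2*c**2)
A(S(13 - 1*(-8))) + C = 2*((13 - 1*(-8))/4)**2 - 158994 = 2*((13 + 8)/4)**2 - 158994 = 2*((1/4)*21)**2 - 158994 = 2*(21/4)**2 - 158994 = 2*(441/16) - 158994 = 441/8 - 158994 = -1271511/8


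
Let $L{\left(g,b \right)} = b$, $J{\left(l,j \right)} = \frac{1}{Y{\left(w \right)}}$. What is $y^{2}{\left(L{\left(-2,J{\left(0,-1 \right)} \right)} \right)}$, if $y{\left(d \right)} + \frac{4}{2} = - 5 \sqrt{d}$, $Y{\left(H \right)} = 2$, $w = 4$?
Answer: $\frac{33}{2} + 10 \sqrt{2} \approx 30.642$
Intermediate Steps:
$J{\left(l,j \right)} = \frac{1}{2}$
$y{\left(d \right)} = -2 - 5 \sqrt{d}$
$y^{2}{\left(L{\left(-2,J{\left(0,-1 \right)} \right)} \right)} = \left(-2 - \frac{5}{\sqrt{2}}\right)^{2} = \left(-2 - 5 \frac{\sqrt{2}}{2}\right)^{2} = \left(-2 - \frac{5 \sqrt{2}}{2}\right)^{2}$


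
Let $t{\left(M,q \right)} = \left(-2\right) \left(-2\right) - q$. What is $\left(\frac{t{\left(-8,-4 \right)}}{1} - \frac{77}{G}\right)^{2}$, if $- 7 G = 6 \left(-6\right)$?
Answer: $\frac{63001}{1296} \approx 48.612$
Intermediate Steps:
$t{\left(M,q \right)} = 4 - q$
$G = \frac{36}{7}$ ($G = - \frac{6 \left(-6\right)}{7} = \left(- \frac{1}{7}\right) \left(-36\right) = \frac{36}{7} \approx 5.1429$)
$\left(\frac{t{\left(-8,-4 \right)}}{1} - \frac{77}{G}\right)^{2} = \left(\frac{4 - -4}{1} - \frac{77}{\frac{36}{7}}\right)^{2} = \left(\left(4 + 4\right) 1 - \frac{539}{36}\right)^{2} = \left(8 \cdot 1 - \frac{539}{36}\right)^{2} = \left(8 - \frac{539}{36}\right)^{2} = \left(- \frac{251}{36}\right)^{2} = \frac{63001}{1296}$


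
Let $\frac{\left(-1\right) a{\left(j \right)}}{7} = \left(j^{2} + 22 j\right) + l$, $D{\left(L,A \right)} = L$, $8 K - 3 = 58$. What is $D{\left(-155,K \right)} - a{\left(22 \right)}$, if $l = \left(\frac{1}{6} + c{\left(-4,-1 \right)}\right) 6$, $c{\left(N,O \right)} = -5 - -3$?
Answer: $6544$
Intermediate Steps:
$K = \frac{61}{8}$ ($K = \frac{3}{8} + \frac{1}{8} \cdot 58 = \frac{3}{8} + \frac{29}{4} = \frac{61}{8} \approx 7.625$)
$c{\left(N,O \right)} = -2$ ($c{\left(N,O \right)} = -5 + 3 = -2$)
$l = -11$ ($l = \left(\frac{1}{6} - 2\right) 6 = \left(- \frac{11}{6}\right) 6 = -11$)
$a{\left(j \right)} = 77 - 154 j - 7 j^{2}$ ($a{\left(j \right)} = - 7 \left(\left(j^{2} + 22 j\right) - 11\right) = - 7 \left(-11 + j^{2} + 22 j\right) = 77 - 154 j - 7 j^{2}$)
$D{\left(-155,K \right)} - a{\left(22 \right)} = -155 - \left(77 - 3388 - 7 \cdot 22^{2}\right) = -155 - \left(77 - 3388 - 3388\right) = -155 - -6699 = -155 + 6699 = 6544$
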